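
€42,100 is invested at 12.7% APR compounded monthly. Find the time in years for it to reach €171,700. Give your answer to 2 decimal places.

Periodic rate i = 0.127/12 = 0.0105833.
(1+i)^n = 171700/42100 = 4.07838, so n = ln 4.07838 / ln 1.01058 = 133.5238 months
= 133.5238/12 years

11.13 years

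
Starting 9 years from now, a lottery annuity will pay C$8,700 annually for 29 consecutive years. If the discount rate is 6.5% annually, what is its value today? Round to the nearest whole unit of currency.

C$67,852

Value one period before first payment (t=8): 8700 × [1 − (1+0.065)^(−29)] / 0.065 = 8700 × 12.907490 = 112,295.1616
Discount back 8 years: 112,295.1616 × (1+0.065)^(−8) = 112,295.1616 × 0.604231 = 67,852.2389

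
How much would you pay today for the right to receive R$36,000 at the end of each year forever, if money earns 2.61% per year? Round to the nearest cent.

R$1,379,310.34

PV = PMT / i = 36000 / 0.0261 = 1,379,310.3448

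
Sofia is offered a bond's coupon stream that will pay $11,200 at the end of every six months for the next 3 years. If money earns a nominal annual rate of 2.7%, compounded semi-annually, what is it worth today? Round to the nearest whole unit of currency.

With 2 periods per year: i = 0.0135, n = 6.
PV = PMT · [1 − (1+i)^(−n)] / i = 11200 · 5.726404 = 64,135.7266

$64,136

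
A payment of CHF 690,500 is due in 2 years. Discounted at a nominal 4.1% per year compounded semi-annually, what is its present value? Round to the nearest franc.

With 2 periods per year: i = 0.0205, n = 4.
PV = FV·(1+i)^(−n) = 690,500 × 0.922036 = 636,665.9838

CHF 636,666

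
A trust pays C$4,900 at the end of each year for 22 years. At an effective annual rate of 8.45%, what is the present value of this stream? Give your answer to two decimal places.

Annuity factor a(22|0.0845) = 9.847799; PV = 4900 × 9.847799 = 48,254.2152

C$48,254.22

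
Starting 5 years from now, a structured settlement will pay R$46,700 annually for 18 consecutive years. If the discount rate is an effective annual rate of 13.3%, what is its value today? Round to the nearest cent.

R$190,569.78

Value one period before first payment (t=4): 46700 × [1 − (1+0.133)^(−18)] / 0.133 = 46700 × 6.724451 = 314,031.8384
Discount back 4 years: 314,031.8384 × (1+0.133)^(−4) = 314,031.8384 × 0.606849 = 190,569.7842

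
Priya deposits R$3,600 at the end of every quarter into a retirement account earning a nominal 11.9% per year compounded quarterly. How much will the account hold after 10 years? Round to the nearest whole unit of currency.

R$269,911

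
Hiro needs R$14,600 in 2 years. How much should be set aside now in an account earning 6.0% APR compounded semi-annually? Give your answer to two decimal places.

R$12,971.91

i = 0.06/2 = 0.03 per half-year; n = 2·2 = 4.
PV = 14,600 / (1 + 0.03)^4 = 14,600 / 1.125509 = 12,971.9109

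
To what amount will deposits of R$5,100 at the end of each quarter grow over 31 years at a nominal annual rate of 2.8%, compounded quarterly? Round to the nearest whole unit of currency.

R$1,001,749

Periodic rate i = 0.028/4 = 0.007; n = 31 × 4 = 124 periods.
FV = PMT · [(1+i)^n − 1] / i = 5100 · 196.421333 = 1,001,748.7989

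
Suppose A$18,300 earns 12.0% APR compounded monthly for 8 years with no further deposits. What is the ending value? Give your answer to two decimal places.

A$47,566.69

Periodic rate i = 0.12/12 = 0.01; n = 8 × 12 = 96 periods.
18,300 × (1+0.01)^96 = 18,300 × 2.599273 = 47,566.6945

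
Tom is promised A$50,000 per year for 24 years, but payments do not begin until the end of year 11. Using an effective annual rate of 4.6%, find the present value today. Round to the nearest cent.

Value one period before first payment (t=10): 50000 × [1 − (1+0.046)^(−24)] / 0.046 = 50000 × 14.351898 = 717,594.9208
Discount back 10 years: 717,594.9208 × (1+0.046)^(−10) = 717,594.9208 × 0.637798 = 457,680.6070

A$457,680.61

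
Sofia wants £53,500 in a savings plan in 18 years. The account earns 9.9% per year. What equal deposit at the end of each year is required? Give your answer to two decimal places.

FV-annuity factor = 45.147843; PMT = 53500 / 45.147843 = 1,184.9957

£1,185.00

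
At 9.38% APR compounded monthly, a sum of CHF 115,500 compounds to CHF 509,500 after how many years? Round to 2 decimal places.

Periodic rate i = 0.0938/12 = 0.00781667.
(1+i)^n = 509500/115500 = 4.41126, so n = ln 4.41126 / ln 1.00782 = 190.6122 months
= 190.6122/12 years

15.88 years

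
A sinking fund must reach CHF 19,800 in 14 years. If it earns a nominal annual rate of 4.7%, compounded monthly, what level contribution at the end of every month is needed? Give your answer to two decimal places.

CHF 83.53

i = 0.047/12 = 0.00391667 per month; n = 14·12 = 168.
FV-annuity factor = 237.050178; PMT = 19800 / 237.050178 = 83.5266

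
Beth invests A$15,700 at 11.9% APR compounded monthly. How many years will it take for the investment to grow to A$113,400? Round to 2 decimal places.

16.70 years

Periodic rate i = 0.119/12 = 0.00991667.
(1+i)^n = 113400/15700 = 7.22293, so n = ln 7.22293 / ln 1.00992 = 200.3746 months
= 200.3746/12 years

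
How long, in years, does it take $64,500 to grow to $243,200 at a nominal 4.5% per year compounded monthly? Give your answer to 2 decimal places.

29.55 years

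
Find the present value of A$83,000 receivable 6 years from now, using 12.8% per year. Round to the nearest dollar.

PV = FV·(1+i)^(−n) = 83,000 × 0.485451 = 40,292.4332

A$40,292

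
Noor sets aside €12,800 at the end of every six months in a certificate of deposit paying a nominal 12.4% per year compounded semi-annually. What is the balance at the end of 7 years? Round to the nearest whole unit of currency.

Periodic rate i = 0.124/2 = 0.062; n = 7 × 2 = 14 periods.
Accumulation factor s(14|0.062) = 21.312322; FV = 12800 × 21.312322 = 272,797.7173

€272,798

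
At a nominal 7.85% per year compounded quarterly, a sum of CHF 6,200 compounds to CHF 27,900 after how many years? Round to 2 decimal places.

Periodic rate i = 0.0785/4 = 0.019625.
(1+i)^n = 27900/6200 = 4.50000, so n = ln 4.50000 / ln 1.01963 = 77.3905 quarters
= 77.3905/4 years

19.35 years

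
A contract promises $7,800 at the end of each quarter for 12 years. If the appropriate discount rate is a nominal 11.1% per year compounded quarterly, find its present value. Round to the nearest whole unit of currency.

i = 0.111/4 = 0.02775 per quarter; n = 12·4 = 48.
PV = PMT · [1 − (1+i)^(−n)] / i = 7800 · 26.350187 = 205,531.4560

$205,531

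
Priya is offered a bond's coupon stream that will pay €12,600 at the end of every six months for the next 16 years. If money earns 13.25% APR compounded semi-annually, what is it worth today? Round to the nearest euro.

Periodic rate i = 0.1325/2 = 0.06625; n = 16 × 2 = 32 periods.
Annuity factor a(32|0.06625) = 13.156469; PV = 12600 × 13.156469 = 165,771.5136

€165,772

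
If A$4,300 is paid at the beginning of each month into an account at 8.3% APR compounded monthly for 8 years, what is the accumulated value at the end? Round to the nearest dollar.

With 12 periods per year: i = 0.00691667, n = 96.
FV = PMT · [(1+i)^n − 1] / i × (1+i) = 4300 · 136.568734 = 587,245.5547
Payments are at the start of each period, so multiply by (1+i).

A$587,246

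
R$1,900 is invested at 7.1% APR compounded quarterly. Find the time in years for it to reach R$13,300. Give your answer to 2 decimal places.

Periodic rate i = 0.071/4 = 0.01775.
(1+i)^n = 13300/1900 = 7.00000, so n = ln 7.00000 / ln 1.01775 = 110.5988 quarters
= 110.5988/4 years

27.65 years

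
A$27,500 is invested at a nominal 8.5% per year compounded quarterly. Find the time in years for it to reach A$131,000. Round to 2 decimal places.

Periodic rate i = 0.085/4 = 0.02125.
n = ln(131000/27500) / ln(1+0.02125) = ln(4.76364) / 0.021027 = 74.2371 quarters
= 74.2371/4 years

18.56 years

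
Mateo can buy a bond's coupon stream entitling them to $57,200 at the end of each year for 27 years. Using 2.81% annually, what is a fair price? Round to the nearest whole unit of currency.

$1,072,346

PV = 57200 × [1 − (1+0.0281)^(−27)] / 0.0281 = 57200 × 18.747309 = 1,072,346.0734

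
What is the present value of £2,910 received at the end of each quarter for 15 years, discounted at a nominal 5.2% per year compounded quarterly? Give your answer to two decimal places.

Periodic rate i = 0.052/4 = 0.013; n = 15 × 4 = 60 periods.
PV = PMT · [1 − (1+i)^(−n)] / i = 2910 · 41.483386 = 120,716.6532

£120,716.65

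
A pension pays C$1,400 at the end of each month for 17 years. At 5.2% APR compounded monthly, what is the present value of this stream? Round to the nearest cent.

With 12 periods per year: i = 0.00433333, n = 204.
Annuity factor a(204|0.00433333) = 135.249959; PV = 1400 × 135.249959 = 189,349.9423

C$189,349.94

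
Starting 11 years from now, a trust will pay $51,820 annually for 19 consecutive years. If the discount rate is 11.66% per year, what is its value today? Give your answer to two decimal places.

$129,364.94

PV at t=10 (ordinary 19-year annuity): 51820 × a(19|0.1166) = 51820 × 7.521344 = 389,756.0232
PV₀ = 389,756.0232 / (1+0.1166)^10 = 389,756.0232 / 3.012841 = 129,364.9426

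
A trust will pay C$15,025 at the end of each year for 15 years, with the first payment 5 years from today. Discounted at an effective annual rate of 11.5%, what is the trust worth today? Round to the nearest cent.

Value one period before first payment (t=4): 15025 × [1 − (1+0.115)^(−15)] / 0.115 = 15025 × 6.996708 = 105,125.5353
PV₀ = 105,125.5353 / (1+0.115)^4 = 105,125.5353 / 1.545608 = 68,015.6340

C$68,015.63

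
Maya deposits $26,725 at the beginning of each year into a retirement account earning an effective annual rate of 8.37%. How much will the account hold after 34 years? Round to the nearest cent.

FV = 26725 × [(1+0.0837)^34 − 1] / 0.0837 × (1+i) = 26725 × 186.162127 = 4,975,182.8556
(annuity-due: payments at period start, so ×(1+i).)

$4,975,182.86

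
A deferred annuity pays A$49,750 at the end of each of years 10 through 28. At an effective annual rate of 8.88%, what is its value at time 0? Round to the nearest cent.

A$208,782.84

PV at t=9 (ordinary 19-year annuity): 49750 × a(19|0.0888) = 49750 × 9.024741 = 448,980.8479
PV₀ = 448,980.8479 / (1+0.0888)^9 = 448,980.8479 / 2.150468 = 208,782.8425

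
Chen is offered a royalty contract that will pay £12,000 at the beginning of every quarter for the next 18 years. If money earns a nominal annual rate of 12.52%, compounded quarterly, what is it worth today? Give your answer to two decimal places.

£352,403.19

Periodic rate i = 0.1252/4 = 0.0313; n = 18 × 4 = 72 periods.
Annuity factor a(72|0.0313) × (1+i) = 29.366933; PV = 12000 × 29.366933 = 352,403.1931
(annuity-due: payments at period start, so ×(1+i).)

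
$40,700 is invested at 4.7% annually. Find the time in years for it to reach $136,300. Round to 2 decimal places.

26.32 years

n = ln(136300/40700) / ln(1+0.047) = ln(3.34889) / 0.045929 = 26.3152 years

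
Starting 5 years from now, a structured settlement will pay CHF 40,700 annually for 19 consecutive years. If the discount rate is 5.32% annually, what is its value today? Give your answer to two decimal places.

CHF 389,545.80

PV at t=4 (ordinary 19-year annuity): 40700 × a(19|0.0532) = 40700 × 11.776263 = 479,293.9238
Discount back 4 years: 479,293.9238 × (1+0.0532)^(−4) = 479,293.9238 × 0.812749 = 389,545.7958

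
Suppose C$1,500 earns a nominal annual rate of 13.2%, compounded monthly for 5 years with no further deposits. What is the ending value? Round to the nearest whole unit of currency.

i = 0.132/12 = 0.011 per month; n = 5·12 = 60.
1,500 × (1+0.011)^60 = 1,500 × 1.927833 = 2,891.7490

C$2,892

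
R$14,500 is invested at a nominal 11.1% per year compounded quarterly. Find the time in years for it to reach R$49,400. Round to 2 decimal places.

Periodic rate i = 0.111/4 = 0.02775.
(1+i)^n = 49400/14500 = 3.40690, so n = ln 3.40690 / ln 1.02775 = 44.7831 quarters
= 44.7831/4 years

11.20 years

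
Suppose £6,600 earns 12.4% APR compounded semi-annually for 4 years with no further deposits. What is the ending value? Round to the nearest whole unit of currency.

Periodic rate i = 0.124/2 = 0.062; n = 4 × 2 = 8 periods.
6,600 × (1+0.062)^8 = 6,600 × 1.618066 = 10,679.2332

£10,679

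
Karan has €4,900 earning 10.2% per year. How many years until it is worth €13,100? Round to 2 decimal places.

10.12 years

n = ln(13100/4900) / ln(1+0.102) = ln(2.67347) / 0.097127 = 10.1247 years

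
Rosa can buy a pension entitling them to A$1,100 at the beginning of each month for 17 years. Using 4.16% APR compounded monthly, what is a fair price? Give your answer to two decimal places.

With 12 periods per year: i = 0.00346667, n = 204.
PV = 1100 × [1 − (1+0.00346667)^(−204)] / 0.00346667 × (1+i) = 1100 × 146.575780 = 161,233.3577
(Beginning-of-period payments → annuity-due factor ×(1+i).)

A$161,233.36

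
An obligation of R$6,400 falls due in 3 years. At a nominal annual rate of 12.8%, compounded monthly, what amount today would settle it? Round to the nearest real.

R$4,368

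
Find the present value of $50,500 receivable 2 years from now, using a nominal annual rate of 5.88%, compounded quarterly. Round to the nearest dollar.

Periodic rate i = 0.0588/4 = 0.0147; n = 2 × 4 = 8 periods.
PV = 50,500 / (1 + 0.0147)^8 = 50,500 / 1.123832 = 44,935.5535

$44,936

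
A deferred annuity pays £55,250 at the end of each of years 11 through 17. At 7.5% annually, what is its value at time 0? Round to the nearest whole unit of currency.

Value one period before first payment (t=10): 55250 × [1 − (1+0.075)^(−7)] / 0.075 = 55250 × 5.296601 = 292,637.2230
PV₀ = 292,637.2230 / (1+0.075)^10 = 292,637.2230 / 2.061032 = 141,985.8038

£141,986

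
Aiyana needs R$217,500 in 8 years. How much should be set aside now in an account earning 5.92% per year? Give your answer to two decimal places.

PV = FV·(1+i)^(−n) = 217,500 × 0.631213 = 137,288.9187

R$137,288.92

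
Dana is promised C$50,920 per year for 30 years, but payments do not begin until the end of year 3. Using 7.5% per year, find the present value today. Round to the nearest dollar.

C$520,398

Value one period before first payment (t=2): 50920 × [1 − (1+0.075)^(−30)] / 0.075 = 50920 × 11.810386 = 601,384.8686
Discount back 2 years: 601,384.8686 × (1+0.075)^(−2) = 601,384.8686 × 0.865333 = 520,397.9393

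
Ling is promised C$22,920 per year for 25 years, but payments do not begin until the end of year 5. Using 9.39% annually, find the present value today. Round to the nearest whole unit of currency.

PV at t=4 (ordinary 25-year annuity): 22920 × a(25|0.0939) = 22920 × 9.520107 = 218,200.8630
Discount back 4 years: 218,200.8630 × (1+0.0939)^(−4) = 218,200.8630 × 0.698376 = 152,386.3176

C$152,386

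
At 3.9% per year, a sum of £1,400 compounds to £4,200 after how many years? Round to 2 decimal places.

28.72 years

(1+i)^n = 4200/1400 = 3.00000, so n = ln 3.00000 / ln 1.039 = 28.7153 years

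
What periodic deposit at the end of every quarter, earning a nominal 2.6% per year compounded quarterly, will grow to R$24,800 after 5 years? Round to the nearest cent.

R$1,165.17

i = 0.026/4 = 0.0065 per quarter; n = 5·4 = 20.
PMT = 24800 / ( [(1+0.0065)^20 − 1] / 0.0065 ) = 24800 / 21.284524 = 1,165.1658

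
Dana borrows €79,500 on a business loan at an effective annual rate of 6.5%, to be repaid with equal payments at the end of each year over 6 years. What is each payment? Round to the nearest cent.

€16,422.18

Annuity-PV factor = 4.841014; PMT = 79500 / 4.841014 = 16,422.1808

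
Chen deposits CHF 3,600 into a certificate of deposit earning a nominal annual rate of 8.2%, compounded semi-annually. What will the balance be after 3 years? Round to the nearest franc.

CHF 4,581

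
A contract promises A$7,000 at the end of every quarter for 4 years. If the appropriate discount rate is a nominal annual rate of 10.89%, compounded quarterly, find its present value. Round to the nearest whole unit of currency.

Periodic rate i = 0.1089/4 = 0.027225; n = 4 × 4 = 16 periods.
PV = PMT · [1 − (1+i)^(−n)] / i = 7000 · 12.831776 = 89,822.4285

A$89,822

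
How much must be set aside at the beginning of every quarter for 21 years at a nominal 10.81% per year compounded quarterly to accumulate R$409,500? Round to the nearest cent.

R$1,283.87

Periodic rate i = 0.1081/4 = 0.027025; n = 21 × 4 = 84 periods.
PMT = 409500 / ( [(1+0.027025)^84 − 1] / 0.027025 × (1+i) ) = 409500 / 318.958090 = 1,283.8677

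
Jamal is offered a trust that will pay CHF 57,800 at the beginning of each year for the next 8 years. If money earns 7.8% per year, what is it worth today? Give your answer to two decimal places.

PV = PMT · [1 − (1+i)^(−n)] / i × (1+i) = 57800 · 6.242173 = 360,797.6037
Payments are at the start of each period, so multiply by (1+i).

CHF 360,797.60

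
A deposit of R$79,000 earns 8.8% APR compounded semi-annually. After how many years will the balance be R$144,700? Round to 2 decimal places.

7.03 years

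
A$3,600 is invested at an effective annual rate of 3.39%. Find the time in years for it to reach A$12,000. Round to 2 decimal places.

36.11 years

n = ln(12000/3600) / ln(1+0.0339) = ln(3.33333) / 0.033338 = 36.1141 years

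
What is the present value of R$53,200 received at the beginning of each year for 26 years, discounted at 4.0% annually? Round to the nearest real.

PV = PMT · [1 − (1+i)^(−n)] / i × (1+i) = 53200 · 16.622080 = 884,294.6530
(Beginning-of-period payments → annuity-due factor ×(1+i).)

R$884,295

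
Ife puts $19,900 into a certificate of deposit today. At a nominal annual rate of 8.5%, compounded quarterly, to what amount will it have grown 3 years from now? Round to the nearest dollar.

$25,612

Periodic rate i = 0.085/4 = 0.02125; n = 3 × 4 = 12 periods.
19,900 × (1+0.02125)^12 = 19,900 × 1.287019 = 25,611.6708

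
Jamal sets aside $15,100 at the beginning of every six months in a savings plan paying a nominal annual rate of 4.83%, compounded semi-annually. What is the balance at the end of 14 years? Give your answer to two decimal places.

$608,758.79

i = 0.0483/2 = 0.02415 per half-year; n = 14·2 = 28.
FV = PMT · [(1+i)^n − 1] / i × (1+i) = 15100 · 40.315151 = 608,758.7875
(annuity-due: payments at period start, so ×(1+i).)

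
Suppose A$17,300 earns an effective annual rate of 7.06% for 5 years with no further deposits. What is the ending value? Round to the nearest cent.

A$24,332.25

FV = PV·(1+i)^n = 17,300 × 1.406489 = 24,332.2516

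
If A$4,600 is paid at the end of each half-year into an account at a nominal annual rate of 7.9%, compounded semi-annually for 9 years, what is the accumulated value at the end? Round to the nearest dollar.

A$117,429

Periodic rate i = 0.079/2 = 0.0395; n = 9 × 2 = 18 periods.
FV = PMT · [(1+i)^n − 1] / i = 4600 · 25.528022 = 117,428.9012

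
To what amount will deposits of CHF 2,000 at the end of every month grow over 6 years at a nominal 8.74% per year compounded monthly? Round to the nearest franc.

i = 0.0874/12 = 0.00728333 per month; n = 6·12 = 72.
Accumulation factor s(72|0.00728333) = 94.220209; FV = 2000 × 94.220209 = 188,440.4185

CHF 188,440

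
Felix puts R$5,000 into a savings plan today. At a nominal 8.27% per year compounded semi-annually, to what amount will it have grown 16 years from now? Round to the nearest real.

With 2 periods per year: i = 0.04135, n = 32.
FV = PV·(1+i)^n = 5,000 × 3.656748 = 18,283.7422

R$18,284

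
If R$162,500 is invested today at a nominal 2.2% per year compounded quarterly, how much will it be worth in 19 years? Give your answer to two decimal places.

R$246,542.08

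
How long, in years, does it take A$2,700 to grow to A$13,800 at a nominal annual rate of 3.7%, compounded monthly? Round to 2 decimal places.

Periodic rate i = 0.037/12 = 0.00308333.
n = ln(13800/2700) / ln(1+0.00308333) = ln(5.11111) / 0.003079 = 529.9234 months
= 529.9234/12 years

44.16 years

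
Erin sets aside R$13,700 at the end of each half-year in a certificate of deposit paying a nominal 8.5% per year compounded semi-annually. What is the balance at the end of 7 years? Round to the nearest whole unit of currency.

i = 0.085/2 = 0.0425 per half-year; n = 7·2 = 14.
FV = PMT · [(1+i)^n − 1] / i = 13700 · 18.608786 = 254,940.3734

R$254,940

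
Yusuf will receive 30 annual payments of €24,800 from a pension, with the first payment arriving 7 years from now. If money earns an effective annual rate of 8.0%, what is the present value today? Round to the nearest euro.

PV at t=6 (ordinary 30-year annuity): 24800 × a(30|0.08) = 24800 × 11.257783 = 279,193.0269
Discount back 6 years: 279,193.0269 × (1+0.08)^(−6) = 279,193.0269 × 0.630170 = 175,938.9656

€175,939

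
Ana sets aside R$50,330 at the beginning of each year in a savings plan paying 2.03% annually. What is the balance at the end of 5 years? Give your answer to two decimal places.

Accumulation factor s(5|0.0203) × (1+i) = 5.312868; FV = 50330 × 5.312868 = 267,396.6617
Payments are at the start of each period, so multiply by (1+i).

R$267,396.66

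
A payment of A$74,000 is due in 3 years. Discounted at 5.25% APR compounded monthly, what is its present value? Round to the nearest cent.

i = 0.0525/12 = 0.004375 per month; n = 3·12 = 36.
Discount factor = (1+0.004375)^(−36) = 0.854570; PV = 74,000 × 0.854570 = 63,238.2047

A$63,238.20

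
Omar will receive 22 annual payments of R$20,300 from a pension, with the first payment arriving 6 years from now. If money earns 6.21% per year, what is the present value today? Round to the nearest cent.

R$177,607.78

PV at t=5 (ordinary 22-year annuity): 20300 × a(22|0.0621) = 20300 × 11.824778 = 240,042.9853
PV₀ = 240,042.9853 / (1+0.0621)^5 = 240,042.9853 / 1.351534 = 177,607.7756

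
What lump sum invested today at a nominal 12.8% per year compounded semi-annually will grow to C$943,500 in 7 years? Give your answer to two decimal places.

C$395,875.94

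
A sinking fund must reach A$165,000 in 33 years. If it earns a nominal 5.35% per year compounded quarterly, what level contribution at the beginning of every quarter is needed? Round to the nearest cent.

A$455.93

With 4 periods per year: i = 0.013375, n = 132.
FV-annuity factor × (1+i) = 361.897771; PMT = 165000 / 361.897771 = 455.9299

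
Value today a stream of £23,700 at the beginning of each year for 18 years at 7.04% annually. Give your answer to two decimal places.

£254,448.70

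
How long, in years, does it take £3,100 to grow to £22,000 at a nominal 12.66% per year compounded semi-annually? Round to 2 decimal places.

Periodic rate i = 0.1266/2 = 0.0633.
(1+i)^n = 22000/3100 = 7.09677, so n = ln 7.09677 / ln 1.0633 = 31.9278 half-years
= 31.9278/2 years

15.96 years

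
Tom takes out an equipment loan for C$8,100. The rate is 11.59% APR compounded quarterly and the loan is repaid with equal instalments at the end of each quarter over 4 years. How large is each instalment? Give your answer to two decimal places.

C$639.81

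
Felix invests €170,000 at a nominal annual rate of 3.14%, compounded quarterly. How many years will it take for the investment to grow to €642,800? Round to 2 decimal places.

42.52 years

Periodic rate i = 0.0314/4 = 0.00785.
n = ln(642800/170000) / ln(1+0.00785) = ln(3.78118) / 0.007819 = 170.0954 quarters
= 170.0954/4 years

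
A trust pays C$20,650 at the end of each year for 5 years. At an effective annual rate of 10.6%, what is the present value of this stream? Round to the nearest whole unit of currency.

C$77,094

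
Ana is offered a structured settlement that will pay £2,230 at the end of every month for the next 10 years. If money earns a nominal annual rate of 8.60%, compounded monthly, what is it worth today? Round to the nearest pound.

i = 0.086/12 = 0.00716667 per month; n = 10·12 = 120.
PV = PMT · [1 − (1+i)^(−n)] / i = 2230 · 80.307639 = 179,086.0345

£179,086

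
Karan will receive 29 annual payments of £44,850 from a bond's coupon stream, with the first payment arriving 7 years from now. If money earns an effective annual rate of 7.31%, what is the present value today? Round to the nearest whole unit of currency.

£349,862

PV at t=6 (ordinary 29-year annuity): 44850 × a(29|0.0731) = 44850 × 11.911749 = 534,241.9537
Discount back 6 years: 534,241.9537 × (1+0.0731)^(−6) = 534,241.9537 × 0.654876 = 349,862.0373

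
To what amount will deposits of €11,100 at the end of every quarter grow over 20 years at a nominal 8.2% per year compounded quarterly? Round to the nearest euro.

€2,203,963

Periodic rate i = 0.082/4 = 0.0205; n = 20 × 4 = 80 periods.
FV = PMT · [(1+i)^n − 1] / i = 11100 · 198.555245 = 2,203,963.2152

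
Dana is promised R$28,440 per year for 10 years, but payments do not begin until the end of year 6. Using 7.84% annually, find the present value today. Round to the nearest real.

Value one period before first payment (t=5): 28440 × [1 − (1+0.0784)^(−10)] / 0.0784 = 28440 × 6.758777 = 192,219.6262
PV₀ = 192,219.6262 / (1+0.0784)^5 = 192,219.6262 / 1.458476 = 131,794.8173

R$131,795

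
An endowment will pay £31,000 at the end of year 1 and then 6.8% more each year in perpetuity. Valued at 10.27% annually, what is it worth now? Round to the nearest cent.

PV = D₁/(r − g) = 31000/(0.1027 − 0.068) = 893,371.7579

£893,371.76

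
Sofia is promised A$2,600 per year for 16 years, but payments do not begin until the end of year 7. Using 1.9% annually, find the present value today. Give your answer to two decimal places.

PV at t=6 (ordinary 16-year annuity): 2600 × a(16|0.019) = 2600 × 13.685884 = 35,583.2991
Discount back 6 years: 35,583.2991 × (1+0.019)^(−6) = 35,583.2991 × 0.893213 = 31,783.4551

A$31,783.46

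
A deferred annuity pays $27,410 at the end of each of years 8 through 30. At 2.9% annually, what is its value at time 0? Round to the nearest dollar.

PV at t=7 (ordinary 23-year annuity): 27410 × a(23|0.029) = 27410 × 16.615893 = 455,441.6141
Discount back 7 years: 455,441.6141 × (1+0.029)^(−7) = 455,441.6141 × 0.818639 = 372,842.2212

$372,842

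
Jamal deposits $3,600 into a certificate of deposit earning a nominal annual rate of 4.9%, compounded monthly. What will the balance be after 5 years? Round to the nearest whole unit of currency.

i = 0.049/12 = 0.00408333 per month; n = 5·12 = 60.
FV = PV·(1+i)^n = 3,600 × 1.276984 = 4,597.1429

$4,597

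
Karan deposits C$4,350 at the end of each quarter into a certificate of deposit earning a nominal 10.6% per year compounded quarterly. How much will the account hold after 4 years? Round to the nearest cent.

C$85,300.86

With 4 periods per year: i = 0.0265, n = 16.
FV = 4350 × [(1+0.0265)^16 − 1] / 0.0265 = 4350 × 19.609392 = 85,300.8567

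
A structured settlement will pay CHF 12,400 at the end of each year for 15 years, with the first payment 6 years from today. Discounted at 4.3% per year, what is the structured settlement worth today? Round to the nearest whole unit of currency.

PV at t=5 (ordinary 15-year annuity): 12400 × a(15|0.043) = 12400 × 10.888741 = 135,020.3901
Discount back 5 years: 135,020.3901 × (1+0.043)^(−5) = 135,020.3901 × 0.810174 = 109,390.0488

CHF 109,390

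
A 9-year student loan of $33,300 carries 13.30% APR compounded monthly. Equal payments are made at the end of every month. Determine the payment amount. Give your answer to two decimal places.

$530.35

With 12 periods per year: i = 0.0110833, n = 108.
Annuity-PV factor = 62.788424; PMT = 33300 / 62.788424 = 530.3525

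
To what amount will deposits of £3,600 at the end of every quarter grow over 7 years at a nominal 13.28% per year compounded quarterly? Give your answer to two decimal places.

With 4 periods per year: i = 0.0332, n = 28.
FV = 3600 × [(1+0.0332)^28 − 1] / 0.0332 = 3600 × 45.046142 = 162,166.1123

£162,166.11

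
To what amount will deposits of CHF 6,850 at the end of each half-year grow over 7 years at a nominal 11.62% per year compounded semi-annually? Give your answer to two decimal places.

i = 0.1162/2 = 0.0581 per half-year; n = 7·2 = 14.
Accumulation factor s(14|0.0581) = 20.737080; FV = 6850 × 20.737080 = 142,049.0011

CHF 142,049.00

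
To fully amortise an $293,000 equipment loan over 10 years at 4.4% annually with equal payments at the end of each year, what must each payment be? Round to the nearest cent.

$36,847.15

PMT = 293000 / ( [1 − (1+0.044)^(−10)] / 0.044 ) = 293000 / 7.951768 = 36,847.1533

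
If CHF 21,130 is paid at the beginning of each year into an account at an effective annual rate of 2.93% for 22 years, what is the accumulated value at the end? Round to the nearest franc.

CHF 658,900

Accumulation factor s(22|0.0293) × (1+i) = 31.183166; FV = 21130 × 31.183166 = 658,900.3046
(Beginning-of-period payments → annuity-due factor ×(1+i).)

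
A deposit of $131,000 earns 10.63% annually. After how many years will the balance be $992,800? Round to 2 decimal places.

20.05 years

(1+i)^n = 992800/131000 = 7.57863, so n = ln 7.57863 / ln 1.1063 = 20.0486 years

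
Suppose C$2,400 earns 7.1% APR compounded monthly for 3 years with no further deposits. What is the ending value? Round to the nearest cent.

i = 0.071/12 = 0.00591667 per month; n = 3·12 = 36.
2,400 × (1+0.00591667)^36 = 2,400 × 1.236608 = 2,967.8598

C$2,967.86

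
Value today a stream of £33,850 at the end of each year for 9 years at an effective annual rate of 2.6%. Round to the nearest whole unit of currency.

Annuity factor a(9|0.026) = 7.933394; PV = 33850 × 7.933394 = 268,545.3943

£268,545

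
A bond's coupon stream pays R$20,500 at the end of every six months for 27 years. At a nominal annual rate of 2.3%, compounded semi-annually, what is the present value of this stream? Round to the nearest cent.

Periodic rate i = 0.023/2 = 0.0115; n = 27 × 2 = 54 periods.
PV = 20500 × [1 − (1+0.0115)^(−54)] / 0.0115 = 20500 × 40.059609 = 821,221.9797

R$821,221.98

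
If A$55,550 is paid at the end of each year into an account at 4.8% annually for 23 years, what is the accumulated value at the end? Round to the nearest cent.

FV = 55550 × [(1+0.048)^23 − 1] / 0.048 = 55550 × 40.411332 = 2,244,849.4746

A$2,244,849.47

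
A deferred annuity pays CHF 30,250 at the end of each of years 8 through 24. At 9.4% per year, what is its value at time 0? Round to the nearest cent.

CHF 134,329.03

PV at t=7 (ordinary 17-year annuity): 30250 × a(17|0.094) = 30250 × 8.328480 = 251,936.5305
PV₀ = 251,936.5305 / (1+0.094)^7 = 251,936.5305 / 1.875518 = 134,329.0336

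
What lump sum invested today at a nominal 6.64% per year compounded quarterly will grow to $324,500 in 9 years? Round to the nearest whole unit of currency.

$179,395

With 4 periods per year: i = 0.0166, n = 36.
PV = FV·(1+i)^(−n) = 324,500 × 0.552836 = 179,395.2369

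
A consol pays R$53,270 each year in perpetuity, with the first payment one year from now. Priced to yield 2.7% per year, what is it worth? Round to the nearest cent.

R$1,972,962.96

PV = PMT / i = 53270 / 0.027 = 1,972,962.9630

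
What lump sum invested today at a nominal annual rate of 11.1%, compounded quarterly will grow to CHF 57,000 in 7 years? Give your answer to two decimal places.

i = 0.111/4 = 0.02775 per quarter; n = 7·4 = 28.
PV = FV·(1+i)^(−n) = 57,000 × 0.464676 = 26,486.5421

CHF 26,486.54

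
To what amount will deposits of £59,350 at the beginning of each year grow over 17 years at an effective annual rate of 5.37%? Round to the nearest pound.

£1,669,124

FV = PMT · [(1+i)^n − 1] / i × (1+i) = 59350 · 28.123406 = 1,669,124.1570
Payments are at the start of each period, so multiply by (1+i).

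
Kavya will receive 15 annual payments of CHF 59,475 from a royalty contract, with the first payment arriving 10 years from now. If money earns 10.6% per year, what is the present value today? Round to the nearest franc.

CHF 176,593

Value one period before first payment (t=9): 59475 × [1 − (1+0.106)^(−15)] / 0.106 = 59475 × 7.352506 = 437,290.3114
PV₀ = 437,290.3114 / (1+0.106)^9 = 437,290.3114 / 2.476259 = 176,593.0927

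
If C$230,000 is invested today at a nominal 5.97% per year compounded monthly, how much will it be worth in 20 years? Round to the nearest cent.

C$756,815.16

With 12 periods per year: i = 0.004975, n = 240.
230,000 × (1+0.004975)^240 = 230,000 × 3.290501 = 756,815.1591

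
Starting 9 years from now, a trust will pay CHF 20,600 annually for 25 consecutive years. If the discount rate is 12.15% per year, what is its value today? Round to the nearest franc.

PV at t=8 (ordinary 25-year annuity): 20600 × a(25|0.1215) = 20600 × 7.762242 = 159,902.1749
PV₀ = 159,902.1749 / (1+0.1215)^8 = 159,902.1749 / 2.502616 = 63,894.0103

CHF 63,894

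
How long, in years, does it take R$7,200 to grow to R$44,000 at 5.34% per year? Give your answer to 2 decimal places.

(1+i)^n = 44000/7200 = 6.11111, so n = ln 6.11111 / ln 1.0534 = 34.7944 years

34.79 years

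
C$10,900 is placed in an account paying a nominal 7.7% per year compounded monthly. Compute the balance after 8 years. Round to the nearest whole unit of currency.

C$20,142

i = 0.077/12 = 0.00641667 per month; n = 8·12 = 96.
FV = 10,900 × (1 + 0.00641667)^96 = 20,141.7519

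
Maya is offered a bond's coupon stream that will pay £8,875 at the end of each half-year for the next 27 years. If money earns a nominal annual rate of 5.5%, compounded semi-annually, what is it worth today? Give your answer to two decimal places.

i = 0.055/2 = 0.0275 per half-year; n = 27·2 = 54.
PV = 8875 × [1 − (1+0.0275)^(−54)] / 0.0275 = 8875 × 27.960364 = 248,148.2276

£248,148.23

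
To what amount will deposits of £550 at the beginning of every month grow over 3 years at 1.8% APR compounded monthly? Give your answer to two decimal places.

£20,359.19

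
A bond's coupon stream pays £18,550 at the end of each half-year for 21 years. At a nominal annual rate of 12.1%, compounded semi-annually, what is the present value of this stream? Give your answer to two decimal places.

Periodic rate i = 0.121/2 = 0.0605; n = 21 × 2 = 42 periods.
PV = 18550 × [1 − (1+0.0605)^(−42)] / 0.0605 = 18550 × 15.126770 = 280,601.5746

£280,601.57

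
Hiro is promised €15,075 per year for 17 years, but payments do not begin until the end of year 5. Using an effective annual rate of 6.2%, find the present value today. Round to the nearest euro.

Value one period before first payment (t=4): 15075 × [1 − (1+0.062)^(−17)] / 0.062 = 15075 × 10.328184 = 155,697.3696
Discount back 4 years: 155,697.3696 × (1+0.062)^(−4) = 155,697.3696 × 0.786144 = 122,400.5047

€122,401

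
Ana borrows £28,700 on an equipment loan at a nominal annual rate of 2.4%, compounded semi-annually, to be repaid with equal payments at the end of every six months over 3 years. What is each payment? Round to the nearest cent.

£4,986.23

With 2 periods per year: i = 0.012, n = 6.
Annuity-PV factor = 5.755851; PMT = 28700 / 5.755851 = 4,986.2302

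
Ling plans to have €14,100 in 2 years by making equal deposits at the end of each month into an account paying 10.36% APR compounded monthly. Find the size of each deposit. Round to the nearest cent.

€531.26

i = 0.1036/12 = 0.00863333 per month; n = 2·12 = 24.
FV-annuity factor = 26.540738; PMT = 14100 / 26.540738 = 531.2588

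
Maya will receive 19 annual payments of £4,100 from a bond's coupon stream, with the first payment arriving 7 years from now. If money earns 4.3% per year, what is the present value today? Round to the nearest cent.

£40,782.54

Value one period before first payment (t=6): 4100 × [1 − (1+0.043)^(−19)] / 0.043 = 4100 × 12.805492 = 52,502.5158
PV₀ = 52,502.5158 / (1+0.043)^6 = 52,502.5158 / 1.287377 = 40,782.5394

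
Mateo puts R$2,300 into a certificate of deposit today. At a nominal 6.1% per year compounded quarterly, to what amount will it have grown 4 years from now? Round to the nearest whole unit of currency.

R$2,930

Periodic rate i = 0.061/4 = 0.01525; n = 4 × 4 = 16 periods.
FV = PV·(1+i)^n = 2,300 × 1.273996 = 2,930.1902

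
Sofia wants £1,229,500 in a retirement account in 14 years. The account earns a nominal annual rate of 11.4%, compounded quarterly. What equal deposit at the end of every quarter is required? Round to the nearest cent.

i = 0.114/4 = 0.0285 per quarter; n = 14·4 = 56.
FV-annuity factor = 134.188409; PMT = 1.2295e+06 / 134.188409 = 9,162.4903

£9,162.49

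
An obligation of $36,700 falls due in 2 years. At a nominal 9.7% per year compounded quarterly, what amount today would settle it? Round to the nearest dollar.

With 4 periods per year: i = 0.02425, n = 8.
PV = FV·(1+i)^(−n) = 36,700 × 0.825567 = 30,298.3015

$30,298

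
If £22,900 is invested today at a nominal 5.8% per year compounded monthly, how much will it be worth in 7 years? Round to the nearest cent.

£34,334.78

With 12 periods per year: i = 0.00483333, n = 84.
22,900 × (1+0.00483333)^84 = 22,900 × 1.499335 = 34,334.7820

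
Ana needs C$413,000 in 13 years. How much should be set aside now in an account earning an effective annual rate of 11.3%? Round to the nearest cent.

C$102,686.40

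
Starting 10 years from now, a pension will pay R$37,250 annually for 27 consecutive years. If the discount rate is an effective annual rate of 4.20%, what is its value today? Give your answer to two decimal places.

R$410,776.61

PV at t=9 (ordinary 27-year annuity): 37250 × a(27|0.042) = 37250 × 15.969411 = 594,860.5692
PV₀ = 594,860.5692 / (1+0.042)^9 = 594,860.5692 / 1.448136 = 410,776.6149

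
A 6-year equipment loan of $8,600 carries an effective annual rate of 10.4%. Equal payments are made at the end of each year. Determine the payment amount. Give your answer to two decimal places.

$1,997.83

Annuity-PV factor = 4.304679; PMT = 8600 / 4.304679 = 1,997.8260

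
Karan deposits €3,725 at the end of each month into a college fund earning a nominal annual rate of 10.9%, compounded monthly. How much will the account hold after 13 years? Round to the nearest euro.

Periodic rate i = 0.109/12 = 0.00908333; n = 13 × 12 = 156 periods.
FV = PMT · [(1+i)^n − 1] / i = 3725 · 341.111195 = 1,270,639.2016

€1,270,639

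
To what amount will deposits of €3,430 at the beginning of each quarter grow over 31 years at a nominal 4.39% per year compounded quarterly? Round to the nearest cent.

Periodic rate i = 0.0439/4 = 0.010975; n = 31 × 4 = 124 periods.
FV = 3430 × [(1+0.010975)^124 − 1] / 0.010975 × (1+i) = 3430 × 264.456042 = 907,084.2256
(annuity-due: payments at period start, so ×(1+i).)

€907,084.23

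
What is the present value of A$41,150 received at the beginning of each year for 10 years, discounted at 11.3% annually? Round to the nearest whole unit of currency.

A$266,367

PV = 41150 × [1 − (1+0.113)^(−10)] / 0.113 × (1+i) = 41150 × 6.473071 = 266,366.8534
(Beginning-of-period payments → annuity-due factor ×(1+i).)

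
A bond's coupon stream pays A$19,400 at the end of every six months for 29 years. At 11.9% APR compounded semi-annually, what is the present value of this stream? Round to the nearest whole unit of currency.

With 2 periods per year: i = 0.0595, n = 58.
PV = 19400 × [1 − (1+0.0595)^(−58)] / 0.0595 = 19400 × 16.218384 = 314,636.6526

A$314,637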